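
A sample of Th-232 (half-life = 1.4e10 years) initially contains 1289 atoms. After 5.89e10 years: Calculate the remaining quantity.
N = N₀(1/2)^(t/t½) = 69.79 atoms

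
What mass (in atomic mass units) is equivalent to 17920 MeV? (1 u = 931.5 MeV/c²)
m = E/c² = 19.24 u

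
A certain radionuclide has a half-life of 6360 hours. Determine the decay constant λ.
λ = ln(2)/t½ = 1.09e-4 hour⁻¹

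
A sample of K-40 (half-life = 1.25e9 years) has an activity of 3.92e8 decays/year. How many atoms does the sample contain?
N = A/λ = 7.069e17 atoms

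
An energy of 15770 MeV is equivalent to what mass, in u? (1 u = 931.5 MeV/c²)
m = E/c² = 16.93 u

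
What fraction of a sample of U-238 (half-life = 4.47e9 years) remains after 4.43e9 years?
N/N₀ = (1/2)^(t/t½) = 0.5031 = 50.3%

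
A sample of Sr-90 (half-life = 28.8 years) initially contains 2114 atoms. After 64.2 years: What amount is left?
N = N₀(1/2)^(t/t½) = 450.9 atoms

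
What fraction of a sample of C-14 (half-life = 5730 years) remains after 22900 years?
N/N₀ = (1/2)^(t/t½) = 0.06265 = 6.27%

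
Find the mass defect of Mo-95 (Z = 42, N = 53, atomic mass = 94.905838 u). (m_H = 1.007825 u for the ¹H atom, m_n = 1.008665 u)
Δm = Z·m_H + N·m_n − M = 0.8821 u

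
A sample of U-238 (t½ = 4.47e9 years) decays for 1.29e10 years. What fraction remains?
N/N₀ = (1/2)^(t/t½) = 0.1353 = 13.5%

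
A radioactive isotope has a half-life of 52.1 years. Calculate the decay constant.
λ = ln(2)/t½ = 0.0133 year⁻¹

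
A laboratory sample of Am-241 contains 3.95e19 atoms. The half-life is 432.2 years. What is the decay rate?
A = λN = 6.335e16 decays/year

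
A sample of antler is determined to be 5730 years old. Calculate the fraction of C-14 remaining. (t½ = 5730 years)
N/N₀ = (1/2)^(t/t½) = 0.5 = 50%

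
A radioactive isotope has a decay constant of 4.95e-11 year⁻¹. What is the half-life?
t½ = ln(2)/λ = 1.4e10 years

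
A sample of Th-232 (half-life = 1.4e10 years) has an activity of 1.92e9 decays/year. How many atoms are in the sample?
N = A/λ = 3.878e19 atoms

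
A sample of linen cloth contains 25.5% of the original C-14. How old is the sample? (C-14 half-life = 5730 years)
Age = t½ × log₂(1/ratio) = 11300 years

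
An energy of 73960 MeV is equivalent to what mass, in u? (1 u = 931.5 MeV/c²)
m = E/c² = 79.4 u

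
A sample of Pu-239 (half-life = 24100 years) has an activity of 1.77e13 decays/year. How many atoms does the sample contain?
N = A/λ = 6.154e17 atoms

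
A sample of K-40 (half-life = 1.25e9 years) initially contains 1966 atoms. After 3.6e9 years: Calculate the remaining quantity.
N = N₀(1/2)^(t/t½) = 267.1 atoms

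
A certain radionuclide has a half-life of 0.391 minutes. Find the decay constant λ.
λ = ln(2)/t½ = 1.773 minute⁻¹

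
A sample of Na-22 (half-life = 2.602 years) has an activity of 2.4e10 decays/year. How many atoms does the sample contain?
N = A/λ = 9.009e10 atoms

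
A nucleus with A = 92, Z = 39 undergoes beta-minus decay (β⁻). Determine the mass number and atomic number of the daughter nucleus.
Daughter: A = 92, Z = 40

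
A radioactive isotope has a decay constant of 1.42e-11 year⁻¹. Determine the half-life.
t½ = ln(2)/λ = 4.881e10 years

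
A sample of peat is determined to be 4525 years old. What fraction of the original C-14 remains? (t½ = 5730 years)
N/N₀ = (1/2)^(t/t½) = 0.5785 = 57.8%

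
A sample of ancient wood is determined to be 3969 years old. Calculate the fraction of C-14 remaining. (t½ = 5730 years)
N/N₀ = (1/2)^(t/t½) = 0.6187 = 61.9%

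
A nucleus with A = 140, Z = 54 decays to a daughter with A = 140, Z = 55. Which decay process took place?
ΔA = 0, ΔZ = +1 ⇒ beta-minus decay (β⁻)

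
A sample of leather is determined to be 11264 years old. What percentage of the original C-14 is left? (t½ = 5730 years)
N/N₀ = (1/2)^(t/t½) = 0.256 = 25.6%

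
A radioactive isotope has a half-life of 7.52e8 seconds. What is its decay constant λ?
λ = ln(2)/t½ = 9.217e-10 second⁻¹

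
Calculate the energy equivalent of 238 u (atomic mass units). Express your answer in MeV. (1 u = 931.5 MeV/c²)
E = mc² = 2.217e5 MeV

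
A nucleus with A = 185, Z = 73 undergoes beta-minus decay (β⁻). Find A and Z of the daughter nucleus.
Daughter: A = 185, Z = 74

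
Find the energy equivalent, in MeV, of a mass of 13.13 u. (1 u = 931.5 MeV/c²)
E = mc² = 12230 MeV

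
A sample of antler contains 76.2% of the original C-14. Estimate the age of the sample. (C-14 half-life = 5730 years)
Age = t½ × log₂(1/ratio) = 2247 years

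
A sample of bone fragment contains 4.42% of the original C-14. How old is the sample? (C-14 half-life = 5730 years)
Age = t½ × log₂(1/ratio) = 25780 years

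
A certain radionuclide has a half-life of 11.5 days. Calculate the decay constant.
λ = ln(2)/t½ = 0.06027 day⁻¹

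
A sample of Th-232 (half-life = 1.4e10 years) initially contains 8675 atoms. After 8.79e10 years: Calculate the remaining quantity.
N = N₀(1/2)^(t/t½) = 111.7 atoms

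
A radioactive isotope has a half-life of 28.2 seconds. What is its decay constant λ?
λ = ln(2)/t½ = 0.02458 second⁻¹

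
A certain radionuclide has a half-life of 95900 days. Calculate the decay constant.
λ = ln(2)/t½ = 7.228e-6 day⁻¹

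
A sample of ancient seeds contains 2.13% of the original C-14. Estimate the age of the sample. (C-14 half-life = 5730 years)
Age = t½ × log₂(1/ratio) = 31820 years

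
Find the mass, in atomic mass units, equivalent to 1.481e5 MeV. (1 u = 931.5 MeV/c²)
m = E/c² = 159 u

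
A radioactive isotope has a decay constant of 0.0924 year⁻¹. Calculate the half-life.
t½ = ln(2)/λ = 7.502 years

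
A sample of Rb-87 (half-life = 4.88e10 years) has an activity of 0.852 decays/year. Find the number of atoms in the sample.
N = A/λ = 5.998e10 atoms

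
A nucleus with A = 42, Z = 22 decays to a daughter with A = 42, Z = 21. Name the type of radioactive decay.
ΔA = 0, ΔZ = -1 ⇒ beta-plus decay (β⁺) or electron capture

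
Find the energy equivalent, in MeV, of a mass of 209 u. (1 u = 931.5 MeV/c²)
E = mc² = 1.947e5 MeV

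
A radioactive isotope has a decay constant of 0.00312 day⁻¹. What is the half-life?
t½ = ln(2)/λ = 222.2 days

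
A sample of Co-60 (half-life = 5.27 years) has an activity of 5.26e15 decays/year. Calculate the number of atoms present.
N = A/λ = 3.999e16 atoms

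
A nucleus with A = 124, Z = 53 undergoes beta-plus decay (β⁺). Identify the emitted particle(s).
β⁺: positron (e⁺) + neutrino (νₑ)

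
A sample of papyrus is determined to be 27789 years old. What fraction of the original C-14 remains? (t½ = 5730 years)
N/N₀ = (1/2)^(t/t½) = 0.03468 = 3.47%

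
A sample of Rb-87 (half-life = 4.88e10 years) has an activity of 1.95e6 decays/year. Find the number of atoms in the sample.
N = A/λ = 1.373e17 atoms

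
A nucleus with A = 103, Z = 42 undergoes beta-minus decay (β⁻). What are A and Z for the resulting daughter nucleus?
Daughter: A = 103, Z = 43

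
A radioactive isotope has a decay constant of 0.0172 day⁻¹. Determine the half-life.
t½ = ln(2)/λ = 40.3 days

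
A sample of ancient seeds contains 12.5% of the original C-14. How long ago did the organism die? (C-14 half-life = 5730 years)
Age = t½ × log₂(1/ratio) = 17190 years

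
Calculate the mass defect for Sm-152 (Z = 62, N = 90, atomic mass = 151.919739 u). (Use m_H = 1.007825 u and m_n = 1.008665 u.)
Δm = Z·m_H + N·m_n − M = 1.345 u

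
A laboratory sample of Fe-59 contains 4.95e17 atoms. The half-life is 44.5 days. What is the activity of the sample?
A = λN = 7.71e15 decays/day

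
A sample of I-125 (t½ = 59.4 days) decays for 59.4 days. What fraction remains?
N/N₀ = (1/2)^(t/t½) = 0.5 = 50%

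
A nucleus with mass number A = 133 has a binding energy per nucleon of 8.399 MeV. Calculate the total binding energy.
B.E. = 8.399 × 133 = 1117 MeV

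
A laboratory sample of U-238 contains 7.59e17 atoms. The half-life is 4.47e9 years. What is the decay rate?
A = λN = 1.177e8 decays/year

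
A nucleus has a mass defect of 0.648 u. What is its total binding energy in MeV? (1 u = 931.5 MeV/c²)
B.E. = Δm × 931.5 = 603.6 MeV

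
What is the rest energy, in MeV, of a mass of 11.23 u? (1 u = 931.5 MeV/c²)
E = mc² = 10460 MeV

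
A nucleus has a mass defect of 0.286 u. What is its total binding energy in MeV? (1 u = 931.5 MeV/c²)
B.E. = Δm × 931.5 = 266.4 MeV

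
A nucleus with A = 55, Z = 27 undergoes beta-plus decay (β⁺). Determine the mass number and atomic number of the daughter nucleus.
Daughter: A = 55, Z = 26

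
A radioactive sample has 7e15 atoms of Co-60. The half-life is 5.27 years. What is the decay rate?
A = λN = 9.207e14 decays/year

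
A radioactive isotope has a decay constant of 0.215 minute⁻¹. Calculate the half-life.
t½ = ln(2)/λ = 3.224 minutes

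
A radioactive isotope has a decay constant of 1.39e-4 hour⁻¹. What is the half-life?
t½ = ln(2)/λ = 4987 hours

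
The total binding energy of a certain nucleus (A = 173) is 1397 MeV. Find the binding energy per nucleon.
B.E./A = 1397/173 = 8.075 MeV/nucleon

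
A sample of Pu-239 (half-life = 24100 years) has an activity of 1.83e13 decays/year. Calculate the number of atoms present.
N = A/λ = 6.363e17 atoms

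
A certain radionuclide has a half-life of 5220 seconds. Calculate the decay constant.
λ = ln(2)/t½ = 1.328e-4 second⁻¹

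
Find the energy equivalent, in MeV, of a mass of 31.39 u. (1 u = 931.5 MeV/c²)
E = mc² = 29240 MeV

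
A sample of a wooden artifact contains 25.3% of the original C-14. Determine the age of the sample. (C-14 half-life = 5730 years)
Age = t½ × log₂(1/ratio) = 11360 years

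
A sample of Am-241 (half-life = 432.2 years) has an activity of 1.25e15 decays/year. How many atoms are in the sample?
N = A/λ = 7.794e17 atoms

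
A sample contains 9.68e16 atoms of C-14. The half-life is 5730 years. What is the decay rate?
A = λN = 1.171e13 decays/year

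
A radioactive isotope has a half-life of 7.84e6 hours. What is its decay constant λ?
λ = ln(2)/t½ = 8.841e-8 hour⁻¹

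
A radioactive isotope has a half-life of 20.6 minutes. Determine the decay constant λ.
λ = ln(2)/t½ = 0.03365 minute⁻¹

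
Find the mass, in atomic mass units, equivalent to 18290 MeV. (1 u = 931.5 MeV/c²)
m = E/c² = 19.63 u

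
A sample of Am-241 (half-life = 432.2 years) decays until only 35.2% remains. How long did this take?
t = t½ × log₂(N₀/N) = 651 years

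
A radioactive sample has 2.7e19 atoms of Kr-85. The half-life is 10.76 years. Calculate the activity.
A = λN = 1.739e18 decays/year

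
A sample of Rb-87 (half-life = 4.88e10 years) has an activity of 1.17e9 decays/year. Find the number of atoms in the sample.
N = A/λ = 8.237e19 atoms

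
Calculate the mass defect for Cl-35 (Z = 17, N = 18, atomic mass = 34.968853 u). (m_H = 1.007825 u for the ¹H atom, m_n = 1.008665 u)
Δm = Z·m_H + N·m_n − M = 0.3201 u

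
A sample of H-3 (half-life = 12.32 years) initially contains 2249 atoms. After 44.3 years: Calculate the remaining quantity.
N = N₀(1/2)^(t/t½) = 186 atoms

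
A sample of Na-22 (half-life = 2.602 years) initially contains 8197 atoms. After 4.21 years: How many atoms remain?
N = N₀(1/2)^(t/t½) = 2670 atoms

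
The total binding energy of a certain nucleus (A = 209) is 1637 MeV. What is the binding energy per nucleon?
B.E./A = 1637/209 = 7.833 MeV/nucleon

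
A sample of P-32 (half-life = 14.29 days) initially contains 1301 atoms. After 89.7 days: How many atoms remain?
N = N₀(1/2)^(t/t½) = 16.78 atoms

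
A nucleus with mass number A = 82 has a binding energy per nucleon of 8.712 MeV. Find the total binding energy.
B.E. = 8.712 × 82 = 714.4 MeV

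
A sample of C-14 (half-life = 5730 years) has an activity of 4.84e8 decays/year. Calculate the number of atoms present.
N = A/λ = 4.001e12 atoms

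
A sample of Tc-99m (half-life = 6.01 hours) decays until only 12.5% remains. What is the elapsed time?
t = t½ × log₂(N₀/N) = 18.03 hours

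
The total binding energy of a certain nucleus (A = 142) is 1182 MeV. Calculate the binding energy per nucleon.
B.E./A = 1182/142 = 8.324 MeV/nucleon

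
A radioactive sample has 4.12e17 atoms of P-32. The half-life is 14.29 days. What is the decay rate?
A = λN = 1.998e16 decays/day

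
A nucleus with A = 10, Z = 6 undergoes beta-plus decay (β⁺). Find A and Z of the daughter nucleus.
Daughter: A = 10, Z = 5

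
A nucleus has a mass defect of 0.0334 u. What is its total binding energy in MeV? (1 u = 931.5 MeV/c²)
B.E. = Δm × 931.5 = 31.11 MeV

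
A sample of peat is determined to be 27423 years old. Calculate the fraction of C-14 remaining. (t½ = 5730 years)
N/N₀ = (1/2)^(t/t½) = 0.03625 = 3.63%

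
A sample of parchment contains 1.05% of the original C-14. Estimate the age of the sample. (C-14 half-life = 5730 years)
Age = t½ × log₂(1/ratio) = 37670 years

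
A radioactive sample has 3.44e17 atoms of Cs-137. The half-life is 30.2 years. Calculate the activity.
A = λN = 7.895e15 decays/year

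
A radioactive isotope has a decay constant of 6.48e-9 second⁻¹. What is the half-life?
t½ = ln(2)/λ = 1.07e8 seconds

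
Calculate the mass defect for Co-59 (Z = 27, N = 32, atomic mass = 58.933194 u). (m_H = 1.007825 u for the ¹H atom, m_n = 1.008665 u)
Δm = Z·m_H + N·m_n − M = 0.5554 u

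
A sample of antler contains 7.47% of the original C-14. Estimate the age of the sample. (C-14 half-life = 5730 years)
Age = t½ × log₂(1/ratio) = 21450 years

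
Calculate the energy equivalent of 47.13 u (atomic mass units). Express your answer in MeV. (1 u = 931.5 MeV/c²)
E = mc² = 43900 MeV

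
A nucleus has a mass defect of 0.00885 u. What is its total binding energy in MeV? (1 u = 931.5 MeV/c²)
B.E. = Δm × 931.5 = 8.244 MeV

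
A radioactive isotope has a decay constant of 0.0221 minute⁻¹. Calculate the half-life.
t½ = ln(2)/λ = 31.36 minutes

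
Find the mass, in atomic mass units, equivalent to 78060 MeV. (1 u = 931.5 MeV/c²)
m = E/c² = 83.8 u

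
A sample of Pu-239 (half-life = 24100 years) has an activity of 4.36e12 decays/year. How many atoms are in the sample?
N = A/λ = 1.516e17 atoms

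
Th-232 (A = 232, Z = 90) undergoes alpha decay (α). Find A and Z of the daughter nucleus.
Daughter: A = 228, Z = 88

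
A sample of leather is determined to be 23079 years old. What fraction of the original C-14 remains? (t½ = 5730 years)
N/N₀ = (1/2)^(t/t½) = 0.06131 = 6.13%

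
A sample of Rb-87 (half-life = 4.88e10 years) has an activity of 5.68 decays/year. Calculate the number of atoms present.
N = A/λ = 3.999e11 atoms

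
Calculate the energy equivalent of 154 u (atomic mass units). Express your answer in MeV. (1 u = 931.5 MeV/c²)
E = mc² = 1.435e5 MeV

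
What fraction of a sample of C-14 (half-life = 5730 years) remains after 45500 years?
N/N₀ = (1/2)^(t/t½) = 0.00407 = 0.407%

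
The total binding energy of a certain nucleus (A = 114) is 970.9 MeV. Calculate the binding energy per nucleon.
B.E./A = 970.9/114 = 8.517 MeV/nucleon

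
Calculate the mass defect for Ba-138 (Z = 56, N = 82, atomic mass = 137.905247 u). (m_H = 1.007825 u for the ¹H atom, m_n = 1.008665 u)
Δm = Z·m_H + N·m_n − M = 1.243 u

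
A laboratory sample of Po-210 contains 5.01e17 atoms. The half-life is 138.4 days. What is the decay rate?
A = λN = 2.509e15 decays/day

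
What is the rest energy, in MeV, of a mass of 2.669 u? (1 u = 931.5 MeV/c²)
E = mc² = 2486 MeV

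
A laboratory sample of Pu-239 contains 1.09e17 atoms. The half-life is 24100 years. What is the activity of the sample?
A = λN = 3.135e12 decays/year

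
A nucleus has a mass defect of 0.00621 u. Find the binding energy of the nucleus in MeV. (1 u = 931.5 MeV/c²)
B.E. = Δm × 931.5 = 5.785 MeV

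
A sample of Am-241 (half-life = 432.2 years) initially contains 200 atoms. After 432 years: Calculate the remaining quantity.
N = N₀(1/2)^(t/t½) = 100 atoms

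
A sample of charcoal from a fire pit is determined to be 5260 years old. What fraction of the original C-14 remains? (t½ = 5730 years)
N/N₀ = (1/2)^(t/t½) = 0.5293 = 52.9%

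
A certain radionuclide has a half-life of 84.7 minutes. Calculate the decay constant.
λ = ln(2)/t½ = 0.008184 minute⁻¹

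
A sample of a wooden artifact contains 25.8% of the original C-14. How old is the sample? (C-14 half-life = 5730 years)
Age = t½ × log₂(1/ratio) = 11200 years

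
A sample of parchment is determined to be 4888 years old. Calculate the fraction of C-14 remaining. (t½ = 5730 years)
N/N₀ = (1/2)^(t/t½) = 0.5536 = 55.4%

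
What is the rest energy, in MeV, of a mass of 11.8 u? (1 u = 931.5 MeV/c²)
E = mc² = 10990 MeV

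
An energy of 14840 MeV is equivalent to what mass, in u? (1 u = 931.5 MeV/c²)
m = E/c² = 15.93 u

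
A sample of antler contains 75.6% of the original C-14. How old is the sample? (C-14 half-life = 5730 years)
Age = t½ × log₂(1/ratio) = 2312 years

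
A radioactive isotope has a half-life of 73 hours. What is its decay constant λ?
λ = ln(2)/t½ = 0.009495 hour⁻¹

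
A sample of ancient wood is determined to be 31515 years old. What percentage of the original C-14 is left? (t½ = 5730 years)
N/N₀ = (1/2)^(t/t½) = 0.0221 = 2.21%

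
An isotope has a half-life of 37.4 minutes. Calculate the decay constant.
λ = ln(2)/t½ = 0.01853 minute⁻¹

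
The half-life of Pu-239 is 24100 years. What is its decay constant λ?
λ = ln(2)/t½ = 2.876e-5 year⁻¹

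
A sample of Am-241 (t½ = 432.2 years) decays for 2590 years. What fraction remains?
N/N₀ = (1/2)^(t/t½) = 0.01571 = 1.57%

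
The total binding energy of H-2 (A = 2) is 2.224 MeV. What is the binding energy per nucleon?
B.E./A = 2.224/2 = 1.112 MeV/nucleon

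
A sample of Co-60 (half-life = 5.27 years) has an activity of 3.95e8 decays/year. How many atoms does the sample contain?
N = A/λ = 3.003e9 atoms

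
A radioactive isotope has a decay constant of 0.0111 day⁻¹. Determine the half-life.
t½ = ln(2)/λ = 62.45 days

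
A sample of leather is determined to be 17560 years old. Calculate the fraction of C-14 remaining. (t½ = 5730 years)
N/N₀ = (1/2)^(t/t½) = 0.1195 = 12%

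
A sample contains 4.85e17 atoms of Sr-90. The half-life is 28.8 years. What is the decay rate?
A = λN = 1.167e16 decays/year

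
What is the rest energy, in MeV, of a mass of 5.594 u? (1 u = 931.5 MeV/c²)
E = mc² = 5211 MeV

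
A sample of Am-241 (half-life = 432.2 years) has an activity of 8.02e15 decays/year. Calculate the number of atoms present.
N = A/λ = 5.001e18 atoms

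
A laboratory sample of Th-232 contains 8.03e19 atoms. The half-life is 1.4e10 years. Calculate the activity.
A = λN = 3.976e9 decays/year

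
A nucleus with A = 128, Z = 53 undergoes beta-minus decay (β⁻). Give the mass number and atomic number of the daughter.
Daughter: A = 128, Z = 54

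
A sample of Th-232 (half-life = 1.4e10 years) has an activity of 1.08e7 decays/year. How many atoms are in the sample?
N = A/λ = 2.181e17 atoms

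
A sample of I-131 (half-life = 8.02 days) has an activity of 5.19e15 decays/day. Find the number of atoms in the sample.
N = A/λ = 6.005e16 atoms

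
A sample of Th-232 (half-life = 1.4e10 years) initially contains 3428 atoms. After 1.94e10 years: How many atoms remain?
N = N₀(1/2)^(t/t½) = 1312 atoms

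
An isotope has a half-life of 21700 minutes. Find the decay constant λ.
λ = ln(2)/t½ = 3.194e-5 minute⁻¹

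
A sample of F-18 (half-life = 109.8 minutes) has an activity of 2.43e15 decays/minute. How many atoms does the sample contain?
N = A/λ = 3.849e17 atoms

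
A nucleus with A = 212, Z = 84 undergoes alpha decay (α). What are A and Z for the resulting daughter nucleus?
Daughter: A = 208, Z = 82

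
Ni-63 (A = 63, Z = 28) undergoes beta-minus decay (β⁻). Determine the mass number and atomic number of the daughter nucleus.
Daughter: A = 63, Z = 29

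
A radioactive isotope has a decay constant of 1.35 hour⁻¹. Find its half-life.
t½ = ln(2)/λ = 0.5134 hours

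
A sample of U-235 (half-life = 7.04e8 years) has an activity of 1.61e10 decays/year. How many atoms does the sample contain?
N = A/λ = 1.635e19 atoms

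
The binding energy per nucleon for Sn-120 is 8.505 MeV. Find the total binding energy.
B.E. = 8.505 × 120 = 1021 MeV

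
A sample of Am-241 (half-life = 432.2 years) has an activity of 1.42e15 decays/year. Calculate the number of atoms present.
N = A/λ = 8.854e17 atoms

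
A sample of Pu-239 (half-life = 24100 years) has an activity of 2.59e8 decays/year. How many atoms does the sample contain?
N = A/λ = 9.005e12 atoms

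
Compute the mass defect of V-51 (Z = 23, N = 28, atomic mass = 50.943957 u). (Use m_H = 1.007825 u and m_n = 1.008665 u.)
Δm = Z·m_H + N·m_n − M = 0.4786 u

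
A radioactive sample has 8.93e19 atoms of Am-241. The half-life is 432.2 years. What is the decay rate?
A = λN = 1.432e17 decays/year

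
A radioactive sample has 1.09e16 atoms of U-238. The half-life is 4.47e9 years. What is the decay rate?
A = λN = 1.69e6 decays/year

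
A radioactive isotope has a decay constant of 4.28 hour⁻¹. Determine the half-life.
t½ = ln(2)/λ = 0.162 hours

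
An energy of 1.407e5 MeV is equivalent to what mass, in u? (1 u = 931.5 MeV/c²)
m = E/c² = 151 u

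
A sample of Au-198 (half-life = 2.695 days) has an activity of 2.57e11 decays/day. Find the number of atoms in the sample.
N = A/λ = 9.992e11 atoms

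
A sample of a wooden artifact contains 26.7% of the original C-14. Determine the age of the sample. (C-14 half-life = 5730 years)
Age = t½ × log₂(1/ratio) = 10920 years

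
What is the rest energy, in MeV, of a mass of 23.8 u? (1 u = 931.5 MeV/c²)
E = mc² = 22170 MeV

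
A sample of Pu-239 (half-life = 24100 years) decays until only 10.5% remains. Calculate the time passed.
t = t½ × log₂(N₀/N) = 78360 years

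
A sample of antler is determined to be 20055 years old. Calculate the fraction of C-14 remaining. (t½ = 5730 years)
N/N₀ = (1/2)^(t/t½) = 0.08839 = 8.84%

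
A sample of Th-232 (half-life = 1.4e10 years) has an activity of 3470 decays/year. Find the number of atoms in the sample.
N = A/λ = 7.009e13 atoms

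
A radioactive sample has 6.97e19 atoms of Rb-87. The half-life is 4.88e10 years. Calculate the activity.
A = λN = 9.9e8 decays/year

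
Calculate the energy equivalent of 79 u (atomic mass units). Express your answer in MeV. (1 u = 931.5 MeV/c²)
E = mc² = 73590 MeV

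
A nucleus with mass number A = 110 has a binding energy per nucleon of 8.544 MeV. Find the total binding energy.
B.E. = 8.544 × 110 = 939.8 MeV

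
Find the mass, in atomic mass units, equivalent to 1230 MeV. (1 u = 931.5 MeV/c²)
m = E/c² = 1.32 u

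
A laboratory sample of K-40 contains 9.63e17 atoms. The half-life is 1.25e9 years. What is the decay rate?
A = λN = 5.34e8 decays/year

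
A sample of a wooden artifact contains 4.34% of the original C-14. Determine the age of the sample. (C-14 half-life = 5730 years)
Age = t½ × log₂(1/ratio) = 25930 years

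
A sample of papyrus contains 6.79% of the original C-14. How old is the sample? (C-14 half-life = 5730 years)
Age = t½ × log₂(1/ratio) = 22230 years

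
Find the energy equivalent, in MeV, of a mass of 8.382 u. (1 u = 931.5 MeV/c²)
E = mc² = 7808 MeV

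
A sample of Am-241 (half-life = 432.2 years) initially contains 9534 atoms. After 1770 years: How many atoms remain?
N = N₀(1/2)^(t/t½) = 557.8 atoms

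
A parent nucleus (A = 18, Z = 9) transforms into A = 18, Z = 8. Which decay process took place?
ΔA = 0, ΔZ = -1 ⇒ beta-plus decay (β⁺) or electron capture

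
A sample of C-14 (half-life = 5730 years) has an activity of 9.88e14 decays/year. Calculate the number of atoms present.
N = A/λ = 8.167e18 atoms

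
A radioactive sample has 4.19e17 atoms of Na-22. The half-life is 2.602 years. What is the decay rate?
A = λN = 1.116e17 decays/year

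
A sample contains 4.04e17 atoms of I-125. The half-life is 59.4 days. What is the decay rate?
A = λN = 4.714e15 decays/day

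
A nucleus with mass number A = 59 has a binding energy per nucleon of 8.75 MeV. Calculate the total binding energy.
B.E. = 8.75 × 59 = 516.2 MeV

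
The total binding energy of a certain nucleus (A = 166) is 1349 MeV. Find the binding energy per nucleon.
B.E./A = 1349/166 = 8.127 MeV/nucleon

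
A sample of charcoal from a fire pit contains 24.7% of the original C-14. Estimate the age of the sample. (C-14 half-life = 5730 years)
Age = t½ × log₂(1/ratio) = 11560 years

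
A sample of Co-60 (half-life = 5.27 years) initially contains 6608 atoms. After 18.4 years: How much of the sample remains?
N = N₀(1/2)^(t/t½) = 587.5 atoms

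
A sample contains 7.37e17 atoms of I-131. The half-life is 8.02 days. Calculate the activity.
A = λN = 6.37e16 decays/day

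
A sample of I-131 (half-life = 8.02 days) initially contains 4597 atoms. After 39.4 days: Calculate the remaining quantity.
N = N₀(1/2)^(t/t½) = 152.6 atoms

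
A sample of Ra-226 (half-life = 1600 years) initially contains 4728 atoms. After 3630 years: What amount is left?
N = N₀(1/2)^(t/t½) = 981.1 atoms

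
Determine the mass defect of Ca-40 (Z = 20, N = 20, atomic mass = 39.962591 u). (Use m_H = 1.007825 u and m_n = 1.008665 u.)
Δm = Z·m_H + N·m_n − M = 0.3672 u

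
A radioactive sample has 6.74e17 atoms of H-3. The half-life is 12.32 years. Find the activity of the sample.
A = λN = 3.792e16 decays/year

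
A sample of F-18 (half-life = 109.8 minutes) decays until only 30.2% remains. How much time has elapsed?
t = t½ × log₂(N₀/N) = 189.7 minutes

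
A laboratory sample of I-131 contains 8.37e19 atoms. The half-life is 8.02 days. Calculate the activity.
A = λN = 7.234e18 decays/day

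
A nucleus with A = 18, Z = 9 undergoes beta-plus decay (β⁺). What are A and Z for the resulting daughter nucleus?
Daughter: A = 18, Z = 8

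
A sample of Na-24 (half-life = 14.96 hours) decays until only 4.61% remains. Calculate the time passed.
t = t½ × log₂(N₀/N) = 66.41 hours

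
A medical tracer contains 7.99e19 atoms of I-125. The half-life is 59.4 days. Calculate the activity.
A = λN = 9.324e17 decays/day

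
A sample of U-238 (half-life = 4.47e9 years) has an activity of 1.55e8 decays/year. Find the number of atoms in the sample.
N = A/λ = 9.996e17 atoms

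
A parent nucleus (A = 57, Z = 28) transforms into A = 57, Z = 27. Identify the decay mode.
ΔA = 0, ΔZ = -1 ⇒ beta-plus decay (β⁺) or electron capture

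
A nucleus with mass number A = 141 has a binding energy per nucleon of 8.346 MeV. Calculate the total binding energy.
B.E. = 8.346 × 141 = 1177 MeV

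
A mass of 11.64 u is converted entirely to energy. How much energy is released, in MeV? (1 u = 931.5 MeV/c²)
E = mc² = 10840 MeV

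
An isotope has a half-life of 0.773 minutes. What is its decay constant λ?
λ = ln(2)/t½ = 0.8967 minute⁻¹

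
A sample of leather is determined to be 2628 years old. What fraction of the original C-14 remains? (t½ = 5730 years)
N/N₀ = (1/2)^(t/t½) = 0.7277 = 72.8%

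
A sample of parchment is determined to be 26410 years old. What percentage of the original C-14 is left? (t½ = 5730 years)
N/N₀ = (1/2)^(t/t½) = 0.04098 = 4.1%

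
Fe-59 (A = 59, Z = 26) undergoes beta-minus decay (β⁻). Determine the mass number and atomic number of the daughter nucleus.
Daughter: A = 59, Z = 27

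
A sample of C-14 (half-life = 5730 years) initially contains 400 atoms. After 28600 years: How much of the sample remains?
N = N₀(1/2)^(t/t½) = 12.58 atoms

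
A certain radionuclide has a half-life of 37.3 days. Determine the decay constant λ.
λ = ln(2)/t½ = 0.01858 day⁻¹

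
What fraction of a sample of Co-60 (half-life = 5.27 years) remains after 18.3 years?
N/N₀ = (1/2)^(t/t½) = 0.09009 = 9.01%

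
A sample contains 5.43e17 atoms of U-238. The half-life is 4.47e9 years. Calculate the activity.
A = λN = 8.42e7 decays/year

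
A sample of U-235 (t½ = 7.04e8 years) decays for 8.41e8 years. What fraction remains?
N/N₀ = (1/2)^(t/t½) = 0.4369 = 43.7%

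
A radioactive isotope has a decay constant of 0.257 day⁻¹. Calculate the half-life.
t½ = ln(2)/λ = 2.697 days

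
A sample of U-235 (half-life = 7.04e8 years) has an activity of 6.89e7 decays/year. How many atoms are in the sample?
N = A/λ = 6.998e16 atoms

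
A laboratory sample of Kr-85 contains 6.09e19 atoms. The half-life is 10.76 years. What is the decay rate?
A = λN = 3.923e18 decays/year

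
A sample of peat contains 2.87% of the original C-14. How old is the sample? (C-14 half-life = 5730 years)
Age = t½ × log₂(1/ratio) = 29350 years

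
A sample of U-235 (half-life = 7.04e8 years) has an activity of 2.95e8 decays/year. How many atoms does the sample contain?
N = A/λ = 2.996e17 atoms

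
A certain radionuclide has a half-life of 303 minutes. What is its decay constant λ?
λ = ln(2)/t½ = 0.002288 minute⁻¹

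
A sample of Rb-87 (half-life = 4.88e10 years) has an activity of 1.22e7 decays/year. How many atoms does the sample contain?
N = A/λ = 8.589e17 atoms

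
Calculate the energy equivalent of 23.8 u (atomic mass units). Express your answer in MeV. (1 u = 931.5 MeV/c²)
E = mc² = 22170 MeV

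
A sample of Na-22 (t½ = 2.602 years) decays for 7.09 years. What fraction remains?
N/N₀ = (1/2)^(t/t½) = 0.1513 = 15.1%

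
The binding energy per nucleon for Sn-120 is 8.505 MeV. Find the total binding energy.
B.E. = 8.505 × 120 = 1021 MeV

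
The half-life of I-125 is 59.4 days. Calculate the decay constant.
λ = ln(2)/t½ = 0.01167 day⁻¹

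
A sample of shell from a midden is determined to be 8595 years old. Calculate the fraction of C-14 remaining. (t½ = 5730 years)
N/N₀ = (1/2)^(t/t½) = 0.3536 = 35.4%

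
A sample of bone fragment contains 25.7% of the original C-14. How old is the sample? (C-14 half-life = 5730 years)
Age = t½ × log₂(1/ratio) = 11230 years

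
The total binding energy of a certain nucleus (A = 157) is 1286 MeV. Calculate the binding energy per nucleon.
B.E./A = 1286/157 = 8.191 MeV/nucleon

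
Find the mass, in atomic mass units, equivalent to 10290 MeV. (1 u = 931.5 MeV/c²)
m = E/c² = 11.05 u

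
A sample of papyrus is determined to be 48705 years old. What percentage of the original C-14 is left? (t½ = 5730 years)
N/N₀ = (1/2)^(t/t½) = 0.002762 = 0.276%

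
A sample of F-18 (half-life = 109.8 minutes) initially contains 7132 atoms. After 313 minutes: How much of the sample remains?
N = N₀(1/2)^(t/t½) = 988.7 atoms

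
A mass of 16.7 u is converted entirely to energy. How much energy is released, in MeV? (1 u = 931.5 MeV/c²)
E = mc² = 15560 MeV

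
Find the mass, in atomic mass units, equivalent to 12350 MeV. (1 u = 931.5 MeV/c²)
m = E/c² = 13.26 u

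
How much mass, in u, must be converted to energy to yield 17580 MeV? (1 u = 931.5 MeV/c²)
m = E/c² = 18.87 u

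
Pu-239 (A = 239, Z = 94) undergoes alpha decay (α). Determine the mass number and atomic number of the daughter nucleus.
Daughter: A = 235, Z = 92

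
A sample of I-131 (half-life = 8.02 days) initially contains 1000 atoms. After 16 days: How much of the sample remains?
N = N₀(1/2)^(t/t½) = 250.9 atoms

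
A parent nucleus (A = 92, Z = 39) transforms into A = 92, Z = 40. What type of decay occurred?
ΔA = 0, ΔZ = +1 ⇒ beta-minus decay (β⁻)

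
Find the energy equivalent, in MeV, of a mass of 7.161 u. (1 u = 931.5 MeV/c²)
E = mc² = 6670 MeV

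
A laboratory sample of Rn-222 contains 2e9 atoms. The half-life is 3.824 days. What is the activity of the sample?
A = λN = 3.625e8 decays/day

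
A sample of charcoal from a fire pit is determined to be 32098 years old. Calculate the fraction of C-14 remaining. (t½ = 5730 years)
N/N₀ = (1/2)^(t/t½) = 0.02059 = 2.06%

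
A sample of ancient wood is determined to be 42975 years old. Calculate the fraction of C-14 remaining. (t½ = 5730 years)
N/N₀ = (1/2)^(t/t½) = 0.005524 = 0.552%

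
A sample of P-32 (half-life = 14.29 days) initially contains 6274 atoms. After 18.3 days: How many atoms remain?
N = N₀(1/2)^(t/t½) = 2583 atoms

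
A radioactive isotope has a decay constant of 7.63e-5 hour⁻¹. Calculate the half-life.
t½ = ln(2)/λ = 9084 hours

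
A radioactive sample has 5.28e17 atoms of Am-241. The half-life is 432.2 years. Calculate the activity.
A = λN = 8.468e14 decays/year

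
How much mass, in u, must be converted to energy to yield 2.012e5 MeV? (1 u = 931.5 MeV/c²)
m = E/c² = 216 u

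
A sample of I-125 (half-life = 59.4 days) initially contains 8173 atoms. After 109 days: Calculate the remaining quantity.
N = N₀(1/2)^(t/t½) = 2291 atoms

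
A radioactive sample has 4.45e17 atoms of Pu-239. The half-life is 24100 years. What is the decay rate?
A = λN = 1.28e13 decays/year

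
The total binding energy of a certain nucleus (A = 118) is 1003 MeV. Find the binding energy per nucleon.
B.E./A = 1003/118 = 8.5 MeV/nucleon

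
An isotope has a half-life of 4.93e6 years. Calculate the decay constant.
λ = ln(2)/t½ = 1.406e-7 year⁻¹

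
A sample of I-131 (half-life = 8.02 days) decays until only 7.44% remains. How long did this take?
t = t½ × log₂(N₀/N) = 30.06 days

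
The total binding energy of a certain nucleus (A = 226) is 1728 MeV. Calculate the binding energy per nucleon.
B.E./A = 1728/226 = 7.646 MeV/nucleon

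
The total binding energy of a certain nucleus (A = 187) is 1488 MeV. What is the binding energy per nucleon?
B.E./A = 1488/187 = 7.957 MeV/nucleon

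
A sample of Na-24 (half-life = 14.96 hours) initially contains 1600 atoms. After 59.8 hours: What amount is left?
N = N₀(1/2)^(t/t½) = 100.2 atoms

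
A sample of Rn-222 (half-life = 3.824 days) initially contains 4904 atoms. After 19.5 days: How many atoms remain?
N = N₀(1/2)^(t/t½) = 143 atoms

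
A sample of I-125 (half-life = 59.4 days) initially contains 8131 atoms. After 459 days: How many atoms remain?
N = N₀(1/2)^(t/t½) = 38.37 atoms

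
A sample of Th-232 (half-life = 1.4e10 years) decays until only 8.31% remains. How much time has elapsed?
t = t½ × log₂(N₀/N) = 5.025e10 years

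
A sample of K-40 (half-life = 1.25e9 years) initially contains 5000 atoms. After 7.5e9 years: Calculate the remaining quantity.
N = N₀(1/2)^(t/t½) = 78.12 atoms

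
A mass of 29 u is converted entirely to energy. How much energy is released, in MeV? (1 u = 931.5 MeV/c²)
E = mc² = 27010 MeV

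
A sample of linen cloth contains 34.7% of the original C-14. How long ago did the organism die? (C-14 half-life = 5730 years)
Age = t½ × log₂(1/ratio) = 8750 years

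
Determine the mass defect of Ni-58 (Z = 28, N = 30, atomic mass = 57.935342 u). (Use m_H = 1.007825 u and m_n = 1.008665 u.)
Δm = Z·m_H + N·m_n − M = 0.5437 u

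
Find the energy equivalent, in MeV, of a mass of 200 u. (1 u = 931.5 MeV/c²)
E = mc² = 1.863e5 MeV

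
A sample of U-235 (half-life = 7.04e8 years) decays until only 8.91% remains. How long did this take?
t = t½ × log₂(N₀/N) = 2.456e9 years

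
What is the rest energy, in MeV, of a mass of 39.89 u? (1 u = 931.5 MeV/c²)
E = mc² = 37160 MeV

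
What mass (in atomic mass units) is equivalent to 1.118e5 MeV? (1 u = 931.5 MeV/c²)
m = E/c² = 120 u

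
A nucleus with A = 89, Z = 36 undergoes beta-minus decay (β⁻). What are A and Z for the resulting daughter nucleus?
Daughter: A = 89, Z = 37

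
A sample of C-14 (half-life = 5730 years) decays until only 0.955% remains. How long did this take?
t = t½ × log₂(N₀/N) = 38450 years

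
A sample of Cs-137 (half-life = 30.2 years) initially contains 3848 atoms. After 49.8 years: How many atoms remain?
N = N₀(1/2)^(t/t½) = 1227 atoms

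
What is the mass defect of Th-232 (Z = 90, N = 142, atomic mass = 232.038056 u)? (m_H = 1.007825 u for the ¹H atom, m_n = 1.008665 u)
Δm = Z·m_H + N·m_n − M = 1.897 u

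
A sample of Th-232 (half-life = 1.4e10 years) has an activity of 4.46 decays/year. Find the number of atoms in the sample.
N = A/λ = 9.008e10 atoms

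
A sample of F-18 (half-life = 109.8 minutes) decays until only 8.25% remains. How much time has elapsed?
t = t½ × log₂(N₀/N) = 395.2 minutes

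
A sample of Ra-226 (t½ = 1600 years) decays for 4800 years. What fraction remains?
N/N₀ = (1/2)^(t/t½) = 0.125 = 12.5%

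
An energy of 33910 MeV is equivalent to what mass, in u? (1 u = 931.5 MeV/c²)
m = E/c² = 36.4 u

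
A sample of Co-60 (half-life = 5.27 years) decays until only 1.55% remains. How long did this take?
t = t½ × log₂(N₀/N) = 31.68 years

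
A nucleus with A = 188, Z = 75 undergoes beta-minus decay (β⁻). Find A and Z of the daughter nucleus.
Daughter: A = 188, Z = 76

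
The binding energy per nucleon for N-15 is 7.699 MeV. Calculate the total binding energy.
B.E. = 7.699 × 15 = 115.5 MeV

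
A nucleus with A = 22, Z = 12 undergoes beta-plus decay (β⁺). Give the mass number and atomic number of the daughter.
Daughter: A = 22, Z = 11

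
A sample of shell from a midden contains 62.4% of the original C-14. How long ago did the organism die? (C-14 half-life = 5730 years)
Age = t½ × log₂(1/ratio) = 3899 years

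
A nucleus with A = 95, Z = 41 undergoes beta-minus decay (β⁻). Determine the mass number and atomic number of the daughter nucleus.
Daughter: A = 95, Z = 42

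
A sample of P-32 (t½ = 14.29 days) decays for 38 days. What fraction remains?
N/N₀ = (1/2)^(t/t½) = 0.1583 = 15.8%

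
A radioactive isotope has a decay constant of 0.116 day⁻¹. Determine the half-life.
t½ = ln(2)/λ = 5.975 days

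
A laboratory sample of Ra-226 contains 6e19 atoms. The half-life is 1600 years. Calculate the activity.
A = λN = 2.599e16 decays/year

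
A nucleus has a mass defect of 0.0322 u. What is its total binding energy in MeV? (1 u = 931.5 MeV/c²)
B.E. = Δm × 931.5 = 29.99 MeV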